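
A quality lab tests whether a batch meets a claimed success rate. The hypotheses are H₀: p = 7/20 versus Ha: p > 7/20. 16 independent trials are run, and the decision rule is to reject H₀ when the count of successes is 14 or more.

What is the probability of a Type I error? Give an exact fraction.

2955017928403093/131072000000000000000

The Type I error probability is α = P(K ≥ 14) computed under H₀, where K ~ Binomial(16, 7/20).
Summing C(16,j)(7/20)^j(13/20)^{16−j} for j = 14,…,16 gives 2955017928403093/131072000000000000000.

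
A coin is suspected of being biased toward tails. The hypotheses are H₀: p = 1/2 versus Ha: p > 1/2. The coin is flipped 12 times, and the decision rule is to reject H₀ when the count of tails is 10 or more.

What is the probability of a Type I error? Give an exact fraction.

79/4096

α = P(reject H₀ | H₀ true) = P(Y ≥ 10 | p = 1/2), with Y ~ Binomial(12, 1/2).
That's C(12,10) + C(12,11) + C(12,12) over 2^12, i.e. (66 + 12 + 1)/4096 = 79/4096.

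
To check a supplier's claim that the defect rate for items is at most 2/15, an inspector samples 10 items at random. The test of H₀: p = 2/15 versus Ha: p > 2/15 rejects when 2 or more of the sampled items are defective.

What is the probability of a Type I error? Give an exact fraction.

75567303772/192216796875

Under H₀, K ~ Binomial(10, 2/15); the Type I error rate is P(K ≥ 2).
Computing the lower-tail complement: 1 − 116649493103/192216796875 = 75567303772/192216796875.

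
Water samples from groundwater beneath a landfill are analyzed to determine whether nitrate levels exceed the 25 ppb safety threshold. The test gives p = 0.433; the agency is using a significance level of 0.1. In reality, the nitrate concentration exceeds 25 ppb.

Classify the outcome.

The conventional null hypothesis is that the nitrate concentration is at or below 25 ppb (safe).
Since p = 0.433 ≥ α = 0.1, H₀ is not rejected.
H₀ is false (actually the nitrate concentration exceeds 25 ppb).
Failing to reject a false H₀ is a Type II error.

Type II error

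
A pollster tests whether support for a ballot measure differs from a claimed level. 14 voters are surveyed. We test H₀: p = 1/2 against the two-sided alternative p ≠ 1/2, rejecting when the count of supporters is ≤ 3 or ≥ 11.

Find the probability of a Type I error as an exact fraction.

The significance level is the null-hypothesis probability of the rejection region {≤3} ∪ {≥11}.
By symmetry, α = 2·P(Y ≤ 3) = 2·(1 + 14 + 91 + 364)/16384 = 940/16384 = 235/4096.

235/4096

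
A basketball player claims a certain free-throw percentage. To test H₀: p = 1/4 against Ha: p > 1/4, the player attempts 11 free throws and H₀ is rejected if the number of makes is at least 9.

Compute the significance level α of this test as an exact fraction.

Under H₀, K ~ Binomial(11, 1/4), and α = P(K ≥ 9).
Adding the binomial terms for j = 9 through 11 with p = 1/4 yields 529/4194304.

529/4194304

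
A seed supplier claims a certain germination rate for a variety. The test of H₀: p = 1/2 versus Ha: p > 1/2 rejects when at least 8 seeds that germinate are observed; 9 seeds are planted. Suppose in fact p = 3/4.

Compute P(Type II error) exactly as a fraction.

45853/65536

Under the alternative p = 3/4, K ~ Binomial(9, 3/4); β is the probability the test does not reject, P(K < 8).
Equivalently, β = 1 − P(K ≥ 8) = 45853/65536.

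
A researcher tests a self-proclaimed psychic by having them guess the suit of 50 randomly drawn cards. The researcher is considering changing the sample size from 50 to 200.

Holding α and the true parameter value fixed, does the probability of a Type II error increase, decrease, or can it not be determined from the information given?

It decreases.

Increasing n separates the H₀ and Ha sampling distributions, so under Ha fewer outcomes land in the acceptance region.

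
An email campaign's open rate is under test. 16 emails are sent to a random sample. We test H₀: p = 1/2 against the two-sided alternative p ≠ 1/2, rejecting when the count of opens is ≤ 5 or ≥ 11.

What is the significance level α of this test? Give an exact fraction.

6885/32768

α = P(Y ≤ 5 or Y ≥ 11 | p = 1/2), Y ~ Binomial(16, 1/2).
By symmetry, α = 2·P(Y ≤ 5) = 2·(1 + 16 + 120 + 560 + 1820 + 4368)/65536 = 13770/65536 = 6885/32768.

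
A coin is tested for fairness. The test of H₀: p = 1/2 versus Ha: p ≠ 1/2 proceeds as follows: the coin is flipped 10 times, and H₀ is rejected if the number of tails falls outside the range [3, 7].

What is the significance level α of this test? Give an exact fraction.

α = P(Y ≤ 2 or Y ≥ 8 | p = 1/2), Y ~ Binomial(10, 1/2).
Each tail has probability (1 + 10 + 45)/1024; doubling gives α = 112/1024 = 7/64.

7/64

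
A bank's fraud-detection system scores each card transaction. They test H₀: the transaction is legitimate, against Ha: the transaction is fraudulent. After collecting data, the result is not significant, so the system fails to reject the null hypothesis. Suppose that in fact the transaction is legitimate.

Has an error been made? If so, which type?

The test retained a true H₀ — the decision matches the true state.

No error — this is a correct decision.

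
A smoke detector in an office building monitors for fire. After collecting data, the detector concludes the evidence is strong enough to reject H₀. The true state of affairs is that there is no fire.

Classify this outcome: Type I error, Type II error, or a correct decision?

The conventional null hypothesis here is that there is no fire.
H₀ was rejected, but H₀ is actually true.
Rejecting a true null hypothesis is a Type I error (false positive).

Type I error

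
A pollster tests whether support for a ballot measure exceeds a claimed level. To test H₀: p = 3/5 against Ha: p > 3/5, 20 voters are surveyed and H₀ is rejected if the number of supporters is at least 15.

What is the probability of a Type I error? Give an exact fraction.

11978051445297/95367431640625

The Type I error probability is α = P(Y ≥ 15) computed under H₀, where Y ~ Binomial(20, 3/5).
P(Y ≥ 15) = Σ_{j=15}^{20} C(20,j)·(3/5)^j·(2/5)^{20-j} = 11978051445297/95367431640625.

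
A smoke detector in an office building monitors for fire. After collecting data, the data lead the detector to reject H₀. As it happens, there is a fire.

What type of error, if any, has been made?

The conventional null hypothesis here is that there is no fire.
The test rejected a false H₀ — the decision matches the true state.

Neither — the decision is correct.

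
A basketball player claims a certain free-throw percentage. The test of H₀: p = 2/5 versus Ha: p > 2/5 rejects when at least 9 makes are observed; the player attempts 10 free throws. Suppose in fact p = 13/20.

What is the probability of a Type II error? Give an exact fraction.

9359826552041/10240000000000

Under the alternative p = 13/20, K ~ Binomial(10, 13/20); β is the probability the test does not reject, P(K < 9).
Equivalently, β = 1 − P(K ≥ 9) = 9359826552041/10240000000000.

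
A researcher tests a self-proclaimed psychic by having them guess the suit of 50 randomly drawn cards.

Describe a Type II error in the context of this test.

A Type II error would mean concluding that the subject is guessing at random (p = 1/4) (or at least failing to establish that the subject performs better than chance) when in fact the subject performs better than chance.

With the conventional null hypothesis that the subject is guessing at random (p = 1/4):
A Type II error is failing to reject H₀ when H₀ is false.
Here that means concluding there is no evidence of ability when actually the subject performs better than chance.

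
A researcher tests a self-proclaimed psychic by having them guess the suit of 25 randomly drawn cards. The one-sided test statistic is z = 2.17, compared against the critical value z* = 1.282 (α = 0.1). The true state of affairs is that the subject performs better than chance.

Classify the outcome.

No error — this is a correct decision.

The conventional null hypothesis is that the subject is guessing at random (p = 1/4).
Since z = 2.17 > z* = 1.282, H₀ is rejected.
H₀ is false (actually the subject performs better than chance).
The decision matches the true state — no error.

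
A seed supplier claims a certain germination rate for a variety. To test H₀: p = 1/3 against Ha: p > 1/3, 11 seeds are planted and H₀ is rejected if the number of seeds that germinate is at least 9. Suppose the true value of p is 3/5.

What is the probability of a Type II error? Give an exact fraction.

8604328/9765625

A Type II error is failing to reject when Ha holds: with p = 3/5, β = P(Y ≤ 8).
Equivalently, β = 1 − P(Y ≥ 9) = 8604328/9765625.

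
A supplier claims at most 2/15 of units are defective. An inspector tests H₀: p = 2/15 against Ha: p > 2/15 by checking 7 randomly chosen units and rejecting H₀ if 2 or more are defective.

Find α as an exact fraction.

1501316/6328125

α = P(reject H₀ | H₀ true) = P(Y ≥ 2 | p = 2/15), Y ~ Binomial(7, 2/15).
α = 1 − P(Y ≤ 1) = 1 − 4826809/6328125 = 1501316/6328125.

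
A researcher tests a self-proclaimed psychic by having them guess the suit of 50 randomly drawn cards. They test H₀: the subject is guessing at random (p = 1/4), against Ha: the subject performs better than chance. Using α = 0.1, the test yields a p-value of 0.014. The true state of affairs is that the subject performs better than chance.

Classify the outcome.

Since p = 0.014 < α = 0.1, H₀ is rejected.
H₀ is false (actually the subject performs better than chance).
The decision matches the true state — no error.

Neither — the decision is correct.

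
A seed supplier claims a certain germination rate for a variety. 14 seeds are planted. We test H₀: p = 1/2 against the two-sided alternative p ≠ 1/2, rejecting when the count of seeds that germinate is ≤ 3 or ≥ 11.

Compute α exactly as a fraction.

235/4096

α = P(S ≤ 3 or S ≥ 11 | p = 1/2), S ~ Binomial(14, 1/2).
The two tails are symmetric, so α = 2·(1 + 14 + 91 + 364)/2^14 = 940/16384 = 235/4096.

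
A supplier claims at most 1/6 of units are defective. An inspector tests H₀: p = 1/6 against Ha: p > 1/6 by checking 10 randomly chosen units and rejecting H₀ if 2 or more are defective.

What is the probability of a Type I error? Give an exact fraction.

10389767/20155392

α = P(reject H₀ | H₀ true) = P(K ≥ 2 | p = 1/6), K ~ Binomial(10, 1/6).
Computing the lower-tail complement: 1 − 9765625/20155392 = 10389767/20155392.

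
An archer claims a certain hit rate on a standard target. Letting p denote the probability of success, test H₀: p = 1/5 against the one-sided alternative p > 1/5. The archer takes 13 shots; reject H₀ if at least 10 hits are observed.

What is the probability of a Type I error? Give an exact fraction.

3921/244140625

Under H₀, X ~ Binomial(13, 1/5), and α = P(X ≥ 10).
Adding the binomial terms for j = 10 through 13 with p = 1/5 yields 3921/244140625.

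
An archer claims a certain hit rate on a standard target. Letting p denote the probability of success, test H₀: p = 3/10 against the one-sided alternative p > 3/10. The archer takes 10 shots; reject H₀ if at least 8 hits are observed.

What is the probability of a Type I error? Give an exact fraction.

1987983/1250000000

Under H₀, Y ~ Binomial(10, 3/10), and α = P(Y ≥ 8).
Adding the binomial terms for j = 8 through 10 with p = 3/10 yields 1987983/1250000000.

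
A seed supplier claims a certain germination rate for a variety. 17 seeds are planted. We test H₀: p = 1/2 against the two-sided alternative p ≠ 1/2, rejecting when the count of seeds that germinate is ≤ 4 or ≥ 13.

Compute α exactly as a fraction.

1607/32768

The significance level is the null-hypothesis probability of the rejection region {≤4} ∪ {≥13}.
By symmetry, α = 2·P(S ≤ 4) = 2·(1 + 17 + 136 + 680 + 2380)/131072 = 6428/131072 = 1607/32768.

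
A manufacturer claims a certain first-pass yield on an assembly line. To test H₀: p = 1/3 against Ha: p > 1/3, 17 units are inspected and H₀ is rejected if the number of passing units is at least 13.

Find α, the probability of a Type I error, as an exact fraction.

44099/129140163

The Type I error probability is α = P(K ≥ 13) computed under H₀, where K ~ Binomial(17, 1/3).
Adding the binomial terms for j = 13 through 17 with p = 1/3 yields 44099/129140163.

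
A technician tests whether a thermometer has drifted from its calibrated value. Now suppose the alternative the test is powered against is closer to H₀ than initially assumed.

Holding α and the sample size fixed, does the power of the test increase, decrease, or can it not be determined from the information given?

When the true parameter is near the null value, the test has a harder time distinguishing Ha from H₀.
Since power = 1 − β and β increases, power decreases.

It decreases.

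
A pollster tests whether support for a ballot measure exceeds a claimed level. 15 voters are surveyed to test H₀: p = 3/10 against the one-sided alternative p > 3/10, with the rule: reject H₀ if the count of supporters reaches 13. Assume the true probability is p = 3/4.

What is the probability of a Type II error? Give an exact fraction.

820244467/1073741824

Under the alternative p = 3/4, X ~ Binomial(15, 3/4); β is the probability the test does not reject, P(X < 13).
Equivalently, β = 1 − P(X ≥ 13) = 820244467/1073741824.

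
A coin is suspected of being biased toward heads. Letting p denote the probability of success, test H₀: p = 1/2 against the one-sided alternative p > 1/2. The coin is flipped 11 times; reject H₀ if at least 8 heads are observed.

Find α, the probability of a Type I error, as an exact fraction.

29/256

α = P(reject H₀ | H₀ true) = P(S ≥ 8 | p = 1/2), with S ~ Binomial(11, 1/2).
That's C(11,8) + C(11,9) + C(11,10) + C(11,11) over 2^11, i.e. (165 + 55 + 11 + 1)/2048 = 232/2048 = 29/256.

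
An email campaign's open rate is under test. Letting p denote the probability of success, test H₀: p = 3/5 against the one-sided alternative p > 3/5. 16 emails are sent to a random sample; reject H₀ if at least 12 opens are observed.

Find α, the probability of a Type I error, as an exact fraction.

1016646633/6103515625

Under H₀, Y ~ Binomial(16, 3/5), and α = P(Y ≥ 12).
P(Y ≥ 12) = Σ_{j=12}^{16} C(16,j)·(3/5)^j·(2/5)^{16-j} = 1016646633/6103515625.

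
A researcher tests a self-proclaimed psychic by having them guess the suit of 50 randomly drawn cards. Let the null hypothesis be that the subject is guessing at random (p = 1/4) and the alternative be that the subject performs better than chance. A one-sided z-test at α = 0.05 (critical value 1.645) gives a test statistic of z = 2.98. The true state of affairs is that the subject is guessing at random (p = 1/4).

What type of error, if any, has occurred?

Since z = 2.98 > z* = 1.645, H₀ is rejected.
H₀ is true (actually the subject is guessing at random (p = 1/4)).
Rejecting a true H₀ is a Type I error.

Type I error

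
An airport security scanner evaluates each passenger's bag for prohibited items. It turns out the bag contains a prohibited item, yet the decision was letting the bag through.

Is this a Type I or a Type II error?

The null hypothesis here is that the bag contains no prohibited items.
'Letting the bag through' corresponds to failing to reject H₀.
H₀ was not rejected but H₀ is false — a Type II error (false negative).

Type II error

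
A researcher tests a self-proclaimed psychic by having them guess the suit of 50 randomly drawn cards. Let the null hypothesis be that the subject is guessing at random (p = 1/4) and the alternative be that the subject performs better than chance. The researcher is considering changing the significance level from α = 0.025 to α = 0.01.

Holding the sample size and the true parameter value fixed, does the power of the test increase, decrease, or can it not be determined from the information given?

It decreases.

Tightening α shrinks the rejection region. When Ha holds, fewer sample outcomes clear the stricter threshold, so more fall in the acceptance region.
Since power = 1 − β and β increases, power decreases.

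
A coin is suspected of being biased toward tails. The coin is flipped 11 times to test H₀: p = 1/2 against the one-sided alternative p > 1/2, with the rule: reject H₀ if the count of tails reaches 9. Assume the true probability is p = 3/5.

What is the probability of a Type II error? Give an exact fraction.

8604328/9765625

β = P(fail to reject H₀ | Ha true) = P(S ≤ 8 | p = 3/5), S ~ Binomial(11, 3/5).
Adding the binomial probabilities P(S=0)+…+P(S=8) at p = 3/5 gives 8604328/9765625.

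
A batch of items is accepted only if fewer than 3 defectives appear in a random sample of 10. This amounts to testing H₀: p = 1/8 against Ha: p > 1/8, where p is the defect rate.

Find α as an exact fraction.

32078615/268435456

The significance level is the probability, assuming p = 1/8, of seeing 3 or more defectives in 10 draws.
α = 1 − P(Y ≤ 2) = 1 − 236356841/268435456 = 32078615/268435456.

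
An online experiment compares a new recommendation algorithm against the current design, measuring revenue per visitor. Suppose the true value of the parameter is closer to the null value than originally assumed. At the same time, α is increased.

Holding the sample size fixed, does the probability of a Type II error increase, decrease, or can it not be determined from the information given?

The first change alone would make β increase; the second alone would make β decrease. Which effect dominates depends on the magnitudes, which are not given.

Cannot be determined from the information given.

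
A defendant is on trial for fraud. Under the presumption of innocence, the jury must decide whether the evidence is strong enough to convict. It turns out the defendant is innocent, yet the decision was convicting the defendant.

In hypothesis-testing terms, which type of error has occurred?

The null hypothesis here is that the defendant is innocent.
'Convicting the defendant' corresponds to rejecting H₀.
H₀ was rejected but H₀ is true — a Type I error (false positive).

Type I error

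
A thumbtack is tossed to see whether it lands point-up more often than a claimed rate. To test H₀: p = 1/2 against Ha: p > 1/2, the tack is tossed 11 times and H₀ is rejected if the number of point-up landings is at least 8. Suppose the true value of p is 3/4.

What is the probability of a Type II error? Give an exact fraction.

Under the alternative p = 3/4, Y ~ Binomial(11, 3/4); β is the probability the test does not reject, P(Y < 8).
Summing C(11,j)·(3/4)^j·(1/4)^{11-j} for j = 0..7 gives 150311/524288.

150311/524288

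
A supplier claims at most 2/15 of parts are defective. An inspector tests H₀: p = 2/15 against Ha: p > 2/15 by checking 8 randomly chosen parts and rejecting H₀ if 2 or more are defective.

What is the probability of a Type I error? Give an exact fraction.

α = P(reject H₀ | H₀ true) = P(S ≥ 2 | p = 2/15), S ~ Binomial(8, 2/15).
Computing the lower-tail complement: 1 − 1819706993/2562890625 = 743183632/2562890625.

743183632/2562890625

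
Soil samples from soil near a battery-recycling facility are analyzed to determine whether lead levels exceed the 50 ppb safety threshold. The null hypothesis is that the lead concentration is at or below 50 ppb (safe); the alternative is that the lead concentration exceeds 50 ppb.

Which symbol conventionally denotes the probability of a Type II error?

P(Type II error) = P(fail to reject H₀ | H₀ false) = β.

β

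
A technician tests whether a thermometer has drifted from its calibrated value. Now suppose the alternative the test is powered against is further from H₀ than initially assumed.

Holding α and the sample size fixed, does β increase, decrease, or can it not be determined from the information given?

A larger true effect moves the Ha sampling distribution further from the H₀ critical value, making rejection more likely when Ha is true.

It decreases.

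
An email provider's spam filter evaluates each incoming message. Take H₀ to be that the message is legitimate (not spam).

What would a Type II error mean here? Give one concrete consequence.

A Type II error is failing to reject H₀ when H₀ is false.
Here that means delivering the message to the inbox when actually the message is spam.

A Type II error would mean concluding that the message is legitimate (not spam) (or at least failing to establish that the message is spam) when in fact the message is spam. Consequence: spam reaches the user's inbox.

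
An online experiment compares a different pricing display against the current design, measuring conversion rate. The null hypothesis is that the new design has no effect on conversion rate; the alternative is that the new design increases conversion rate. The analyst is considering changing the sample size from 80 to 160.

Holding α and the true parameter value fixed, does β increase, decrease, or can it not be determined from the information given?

Increasing n separates the H₀ and Ha sampling distributions, so under Ha fewer outcomes land in the acceptance region.

It decreases.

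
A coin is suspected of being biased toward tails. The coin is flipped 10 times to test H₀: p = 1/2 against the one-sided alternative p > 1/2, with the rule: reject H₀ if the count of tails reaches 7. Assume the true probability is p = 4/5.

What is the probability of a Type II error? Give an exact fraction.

β = P(fail to reject H₀ | Ha true) = P(K ≤ 6 | p = 4/5), K ~ Binomial(10, 4/5).
Summing C(10,j)·(4/5)^j·(1/5)^{10-j} for j = 0..6 gives 1180409/9765625.

1180409/9765625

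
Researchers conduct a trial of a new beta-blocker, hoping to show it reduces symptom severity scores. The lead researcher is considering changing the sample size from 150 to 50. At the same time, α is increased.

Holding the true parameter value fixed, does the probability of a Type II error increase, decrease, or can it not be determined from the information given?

The first change alone would make β increase; the second alone would make β decrease. Which effect dominates depends on the magnitudes, which are not given.

Cannot be determined from the information given.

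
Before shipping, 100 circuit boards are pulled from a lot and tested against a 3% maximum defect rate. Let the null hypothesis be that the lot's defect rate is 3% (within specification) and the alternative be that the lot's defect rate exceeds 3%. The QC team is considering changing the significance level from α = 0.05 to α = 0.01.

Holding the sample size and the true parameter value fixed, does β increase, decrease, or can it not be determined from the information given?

Lowering α raises the bar for rejection; under Ha, the test now fails to reject on outcomes it previously would have rejected.

It increases.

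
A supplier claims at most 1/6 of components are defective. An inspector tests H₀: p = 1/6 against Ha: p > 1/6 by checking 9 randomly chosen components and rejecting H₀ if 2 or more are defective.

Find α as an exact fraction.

2304473/5038848

Under H₀, Y ~ Binomial(9, 1/6); the Type I error rate is P(Y ≥ 2).
Computing the lower-tail complement: 1 − 2734375/5038848 = 2304473/5038848.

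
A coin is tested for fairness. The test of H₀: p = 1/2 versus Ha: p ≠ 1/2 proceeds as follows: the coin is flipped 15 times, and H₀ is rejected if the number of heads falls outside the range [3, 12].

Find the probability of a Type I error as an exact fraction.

121/16384

The significance level is the null-hypothesis probability of the rejection region {≤2} ∪ {≥13}.
Each tail has probability (1 + 15 + 105)/32768; doubling gives α = 242/32768 = 121/16384.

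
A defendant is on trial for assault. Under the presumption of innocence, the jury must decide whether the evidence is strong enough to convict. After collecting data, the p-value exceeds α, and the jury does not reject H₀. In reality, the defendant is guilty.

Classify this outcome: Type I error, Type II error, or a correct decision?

The conventional null hypothesis here is that the defendant is innocent.
H₀ was not rejected, but H₀ is actually false.
Failing to reject a false null hypothesis is a Type II error (false negative).

Type II error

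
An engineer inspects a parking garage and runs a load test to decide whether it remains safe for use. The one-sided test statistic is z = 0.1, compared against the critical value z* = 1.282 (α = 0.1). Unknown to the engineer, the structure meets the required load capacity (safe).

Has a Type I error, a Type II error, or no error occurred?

The conventional null hypothesis is that the structure meets the required load capacity (safe).
Since z = 0.1 ≤ z* = 1.282, H₀ is not rejected.
H₀ is true (actually the structure meets the required load capacity (safe)).
The decision matches the true state — no error.

No error (correct decision).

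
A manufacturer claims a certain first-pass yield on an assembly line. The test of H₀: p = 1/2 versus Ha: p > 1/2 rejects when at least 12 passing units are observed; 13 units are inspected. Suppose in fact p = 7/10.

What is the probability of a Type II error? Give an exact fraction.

β = P(fail to reject H₀ | Ha true) = P(K ≤ 11 | p = 7/10), K ~ Binomial(13, 7/10).
Summing C(13,j)·(7/10)^j·(3/10)^{13-j} for j = 0..11 gives 4681650394377/5000000000000.

4681650394377/5000000000000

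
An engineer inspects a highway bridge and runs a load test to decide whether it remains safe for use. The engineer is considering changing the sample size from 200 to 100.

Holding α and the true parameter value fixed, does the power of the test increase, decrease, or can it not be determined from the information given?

It decreases.

A smaller sample increases the standard error, so the sampling distributions under H₀ and Ha overlap more.
Since power = 1 − β and β increases, power decreases.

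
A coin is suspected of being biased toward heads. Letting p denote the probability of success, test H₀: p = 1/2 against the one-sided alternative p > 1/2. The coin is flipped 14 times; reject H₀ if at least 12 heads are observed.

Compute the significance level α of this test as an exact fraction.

The Type I error probability is α = P(Y ≥ 12) computed under H₀, where Y ~ Binomial(14, 1/2).
Summing the upper tail: (91 + 14 + 1) / 2^14 = 106/16384 = 53/8192.

53/8192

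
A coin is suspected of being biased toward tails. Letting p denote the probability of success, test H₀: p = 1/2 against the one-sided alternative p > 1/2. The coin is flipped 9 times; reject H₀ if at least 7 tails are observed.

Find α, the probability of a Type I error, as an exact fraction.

23/256

Under H₀, K ~ Binomial(9, 1/2), and α = P(K ≥ 7).
P(K ≥ 7) = [C(9,7) + C(9,8) + C(9,9)] / 2^9 = (36 + 9 + 1) / 512 = 46/512 = 23/256.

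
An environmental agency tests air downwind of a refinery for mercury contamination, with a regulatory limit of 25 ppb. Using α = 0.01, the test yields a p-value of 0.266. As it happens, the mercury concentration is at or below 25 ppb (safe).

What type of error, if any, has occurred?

The conventional null hypothesis is that the mercury concentration is at or below 25 ppb (safe).
Since p = 0.266 ≥ α = 0.01, H₀ is not rejected.
H₀ is true (actually the mercury concentration is at or below 25 ppb (safe)).
The decision matches the true state — no error.

No error (correct decision).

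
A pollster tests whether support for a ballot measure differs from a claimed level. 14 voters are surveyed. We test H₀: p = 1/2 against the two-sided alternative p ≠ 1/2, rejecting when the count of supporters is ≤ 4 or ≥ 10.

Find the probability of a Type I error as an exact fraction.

The significance level is the null-hypothesis probability of the rejection region {≤4} ∪ {≥10}.
By symmetry, α = 2·P(S ≤ 4) = 2·(1 + 14 + 91 + 364 + 1001)/16384 = 2942/16384 = 1471/8192.

1471/8192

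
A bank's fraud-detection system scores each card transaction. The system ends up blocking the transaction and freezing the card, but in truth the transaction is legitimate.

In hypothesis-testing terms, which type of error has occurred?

The null hypothesis here is that the transaction is legitimate.
'Blocking the transaction and freezing the card' corresponds to rejecting H₀.
H₀ was rejected but H₀ is true — a Type I error (false positive).

Type I error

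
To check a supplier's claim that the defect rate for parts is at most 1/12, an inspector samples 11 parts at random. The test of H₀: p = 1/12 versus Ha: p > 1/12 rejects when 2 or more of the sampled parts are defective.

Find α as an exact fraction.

86192514733/371504185344

α = P(reject H₀ | H₀ true) = P(K ≥ 2 | p = 1/12), K ~ Binomial(11, 1/12).
α = 1 − P(K ≤ 1) = 1 − 285311670611/371504185344 = 86192514733/371504185344.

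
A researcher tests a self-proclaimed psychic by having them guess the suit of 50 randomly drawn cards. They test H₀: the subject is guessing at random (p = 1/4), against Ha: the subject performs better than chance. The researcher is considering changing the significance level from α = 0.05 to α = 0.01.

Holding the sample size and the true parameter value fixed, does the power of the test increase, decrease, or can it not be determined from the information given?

Lowering α raises the bar for rejection; under Ha, the test now fails to reject on outcomes it previously would have rejected.
Since power = 1 − β and β increases, power decreases.

It decreases.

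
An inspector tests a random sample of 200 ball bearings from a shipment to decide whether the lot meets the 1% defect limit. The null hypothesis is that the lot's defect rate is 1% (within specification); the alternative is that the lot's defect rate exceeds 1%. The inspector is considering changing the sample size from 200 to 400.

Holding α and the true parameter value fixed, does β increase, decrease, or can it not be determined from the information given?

A larger sample reduces the standard error, pulling the sampling distribution under Ha further from the non-rejection region.

It decreases.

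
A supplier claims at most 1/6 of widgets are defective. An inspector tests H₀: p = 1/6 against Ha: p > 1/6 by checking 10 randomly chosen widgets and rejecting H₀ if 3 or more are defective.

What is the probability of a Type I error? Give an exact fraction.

α = P(reject H₀ | H₀ true) = P(K ≥ 3 | p = 1/6), K ~ Binomial(10, 1/6).
α = 1 − P(K ≤ 2) = 1 − 1953125/2519424 = 566299/2519424.

566299/2519424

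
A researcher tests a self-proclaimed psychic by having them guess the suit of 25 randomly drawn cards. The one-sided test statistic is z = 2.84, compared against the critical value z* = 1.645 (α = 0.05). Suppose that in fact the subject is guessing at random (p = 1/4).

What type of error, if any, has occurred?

Type I error

The conventional null hypothesis is that the subject is guessing at random (p = 1/4).
Since z = 2.84 > z* = 1.645, H₀ is rejected.
H₀ is true (actually the subject is guessing at random (p = 1/4)).
Rejecting a true H₀ is a Type I error.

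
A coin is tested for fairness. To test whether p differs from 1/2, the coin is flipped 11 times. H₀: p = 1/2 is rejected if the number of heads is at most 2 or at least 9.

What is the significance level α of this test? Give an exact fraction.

The significance level is the null-hypothesis probability of the rejection region {≤2} ∪ {≥9}.
The two tails are symmetric, so α = 2·(1 + 11 + 55)/2^11 = 134/2048 = 67/1024.

67/1024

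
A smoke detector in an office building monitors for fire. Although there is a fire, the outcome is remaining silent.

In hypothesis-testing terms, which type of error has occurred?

The null hypothesis here is that there is no fire.
'Remaining silent' corresponds to failing to reject H₀.
H₀ was not rejected but H₀ is false — a Type II error (false negative).

Type II error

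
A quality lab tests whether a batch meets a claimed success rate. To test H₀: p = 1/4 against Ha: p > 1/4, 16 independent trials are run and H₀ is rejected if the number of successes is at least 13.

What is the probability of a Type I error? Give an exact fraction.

α = P(reject H₀ | H₀ true) = P(Y ≥ 13 | p = 1/4), with Y ~ Binomial(16, 1/4).
Summing C(16,j)(1/4)^j(3/4)^{16−j} for j = 13,…,16 gives 16249/4294967296.

16249/4294967296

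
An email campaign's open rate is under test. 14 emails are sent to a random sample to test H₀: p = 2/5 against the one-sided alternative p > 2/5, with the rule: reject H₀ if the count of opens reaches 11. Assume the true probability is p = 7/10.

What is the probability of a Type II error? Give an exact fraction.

32241628521117/50000000000000

A Type II error is failing to reject when Ha holds: with p = 7/10, β = P(Y ≤ 10).
Summing C(14,j)·(7/10)^j·(3/10)^{14-j} for j = 0..10 gives 32241628521117/50000000000000.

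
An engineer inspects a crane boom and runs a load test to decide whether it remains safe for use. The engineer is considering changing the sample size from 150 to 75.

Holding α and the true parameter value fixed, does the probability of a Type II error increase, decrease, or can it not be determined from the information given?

With less data the test statistic is noisier; under Ha, more outcomes land inside the acceptance region.

It increases.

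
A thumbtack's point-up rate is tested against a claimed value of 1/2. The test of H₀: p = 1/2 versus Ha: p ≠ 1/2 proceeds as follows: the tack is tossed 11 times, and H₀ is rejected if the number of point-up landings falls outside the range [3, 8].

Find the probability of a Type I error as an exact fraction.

Under H₀, K ~ Binomial(11, 1/2); α is the probability of landing in either tail, P(K ≤ 2) + P(K ≥ 9).
Each tail has probability (1 + 11 + 55)/2048; doubling gives α = 134/2048 = 67/1024.

67/1024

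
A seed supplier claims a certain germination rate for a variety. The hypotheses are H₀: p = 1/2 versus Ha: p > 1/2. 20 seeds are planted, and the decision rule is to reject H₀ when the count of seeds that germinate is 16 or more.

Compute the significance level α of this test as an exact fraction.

α = P(reject H₀ | H₀ true) = P(K ≥ 16 | p = 1/2), with K ~ Binomial(20, 1/2).
P(K ≥ 16) = [C(20,16) + C(20,17) + C(20,18) + C(20,19) + C(20,20)] / 2^20 = (4845 + 1140 + 190 + 20 + 1) / 1048576 = 6196/1048576 = 1549/262144.

1549/262144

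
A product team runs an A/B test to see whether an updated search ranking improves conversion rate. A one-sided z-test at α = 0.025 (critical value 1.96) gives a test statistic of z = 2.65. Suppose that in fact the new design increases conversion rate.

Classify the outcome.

The conventional null hypothesis is that the new design has no effect on conversion rate.
Since z = 2.65 > z* = 1.96, H₀ is rejected.
H₀ is false (actually the new design increases conversion rate).
The decision matches the true state — no error.

No error (correct decision).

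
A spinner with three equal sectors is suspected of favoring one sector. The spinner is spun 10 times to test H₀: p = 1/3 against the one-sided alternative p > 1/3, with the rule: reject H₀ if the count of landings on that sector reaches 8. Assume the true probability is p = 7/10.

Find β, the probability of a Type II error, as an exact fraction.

771521517/1250000000

Under the alternative p = 7/10, K ~ Binomial(10, 7/10); β is the probability the test does not reject, P(K < 8).
Adding the binomial probabilities P(K=0)+…+P(K=7) at p = 7/10 gives 771521517/1250000000.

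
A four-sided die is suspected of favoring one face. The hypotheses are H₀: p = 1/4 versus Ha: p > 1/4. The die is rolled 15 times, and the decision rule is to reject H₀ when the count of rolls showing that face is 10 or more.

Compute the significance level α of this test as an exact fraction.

426785/536870912

Under H₀, Y ~ Binomial(15, 1/4), and α = P(Y ≥ 10).
Summing C(15,j)(1/4)^j(3/4)^{15−j} for j = 10,…,15 gives 426785/536870912.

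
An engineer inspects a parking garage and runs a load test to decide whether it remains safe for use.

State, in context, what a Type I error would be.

A Type I error would mean concluding that the structure is structurally deficient when in fact the structure meets the required load capacity (safe).

With the conventional null hypothesis that the structure meets the required load capacity (safe):
A Type I error is rejecting H₀ when H₀ is true.
Here that means closing the structure for repairs when actually the structure meets the required load capacity (safe).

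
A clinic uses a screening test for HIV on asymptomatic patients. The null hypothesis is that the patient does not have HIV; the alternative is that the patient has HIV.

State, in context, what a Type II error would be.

A Type II error would mean concluding that the patient does not have HIV (or at least failing to establish that the patient has HIV) when in fact the patient has HIV.

A Type II error is failing to reject H₀ when H₀ is false.
Here that means clearing the patient as negative when actually the patient has HIV.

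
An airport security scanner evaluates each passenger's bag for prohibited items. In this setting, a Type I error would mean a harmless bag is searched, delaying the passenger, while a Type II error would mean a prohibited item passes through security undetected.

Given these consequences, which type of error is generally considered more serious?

The Type II consequence (a prohibited item passes through security undetected) is more severe than the Type I consequence (a harmless bag is searched, delaying the passenger).

Type II error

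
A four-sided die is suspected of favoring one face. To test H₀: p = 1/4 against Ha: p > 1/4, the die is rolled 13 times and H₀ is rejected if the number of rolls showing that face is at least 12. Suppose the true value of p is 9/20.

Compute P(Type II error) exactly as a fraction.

β = P(fail to reject H₀ | Ha true) = P(K ≤ 11 | p = 9/20), K ~ Binomial(13, 9/20).
Equivalently, β = 1 − P(K ≥ 12) = 10234633838806861/10240000000000000.

10234633838806861/10240000000000000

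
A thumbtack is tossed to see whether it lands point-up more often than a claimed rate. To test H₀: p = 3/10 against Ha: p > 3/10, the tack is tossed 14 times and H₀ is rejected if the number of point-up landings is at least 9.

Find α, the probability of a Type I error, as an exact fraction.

The Type I error probability is α = P(K ≥ 9) computed under H₀, where K ~ Binomial(14, 3/10).
Adding the binomial terms for j = 9 through 14 with p = 3/10 yields 828852291297/100000000000000.

828852291297/100000000000000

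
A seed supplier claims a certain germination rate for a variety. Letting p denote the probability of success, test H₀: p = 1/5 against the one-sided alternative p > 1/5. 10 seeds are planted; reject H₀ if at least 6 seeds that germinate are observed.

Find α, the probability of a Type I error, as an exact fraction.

Under H₀, Y ~ Binomial(10, 1/5), and α = P(Y ≥ 6).
P(Y ≥ 6) = Σ_{j=6}^{10} C(10,j)·(1/5)^j·(4/5)^{10-j} = 62201/9765625.

62201/9765625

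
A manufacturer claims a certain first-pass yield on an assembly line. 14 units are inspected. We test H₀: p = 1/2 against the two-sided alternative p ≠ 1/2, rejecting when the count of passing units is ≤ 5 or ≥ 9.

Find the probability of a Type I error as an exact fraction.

3473/8192

Under H₀, X ~ Binomial(14, 1/2); α is the probability of landing in either tail, P(X ≤ 5) + P(X ≥ 9).
By symmetry, α = 2·P(X ≤ 5) = 2·(1 + 14 + 91 + 364 + 1001 + 2002)/16384 = 6946/16384 = 3473/8192.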